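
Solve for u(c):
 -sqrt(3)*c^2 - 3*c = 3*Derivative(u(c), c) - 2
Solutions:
 u(c) = C1 - sqrt(3)*c^3/9 - c^2/2 + 2*c/3


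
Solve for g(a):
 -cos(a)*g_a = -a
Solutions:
 g(a) = C1 + Integral(a/cos(a), a)


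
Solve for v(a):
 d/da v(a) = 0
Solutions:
 v(a) = C1


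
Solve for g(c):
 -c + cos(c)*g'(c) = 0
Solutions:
 g(c) = C1 + Integral(c/cos(c), c)


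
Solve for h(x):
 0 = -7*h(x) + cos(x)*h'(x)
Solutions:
 h(x) = C1*sqrt(sin(x) + 1)*(sin(x)^3 + 3*sin(x)^2 + 3*sin(x) + 1)/(sqrt(sin(x) - 1)*(sin(x)^3 - 3*sin(x)^2 + 3*sin(x) - 1))


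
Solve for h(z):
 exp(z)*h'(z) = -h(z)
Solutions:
 h(z) = C1*exp(exp(-z))


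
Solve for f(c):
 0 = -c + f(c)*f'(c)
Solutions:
 f(c) = -sqrt(C1 + c^2)
 f(c) = sqrt(C1 + c^2)


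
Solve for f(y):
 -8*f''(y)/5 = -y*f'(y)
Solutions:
 f(y) = C1 + C2*erfi(sqrt(5)*y/4)


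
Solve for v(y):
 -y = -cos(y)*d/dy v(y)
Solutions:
 v(y) = C1 + Integral(y/cos(y), y)


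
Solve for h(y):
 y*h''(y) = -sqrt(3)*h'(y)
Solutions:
 h(y) = C1 + C2*y^(1 - sqrt(3))


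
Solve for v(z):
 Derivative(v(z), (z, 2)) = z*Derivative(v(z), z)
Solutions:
 v(z) = C1 + C2*erfi(sqrt(2)*z/2)


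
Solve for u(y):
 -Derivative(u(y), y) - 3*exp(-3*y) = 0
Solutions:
 u(y) = C1 + exp(-3*y)


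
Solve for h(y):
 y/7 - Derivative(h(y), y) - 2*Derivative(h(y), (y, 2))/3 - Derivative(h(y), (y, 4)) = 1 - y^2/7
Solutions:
 h(y) = C1 + C2*exp(2^(1/3)*y*(-4/(27 + sqrt(761))^(1/3) + 2^(1/3)*(27 + sqrt(761))^(1/3))/12)*sin(2^(1/3)*sqrt(3)*y*(4/(27 + sqrt(761))^(1/3) + 2^(1/3)*(27 + sqrt(761))^(1/3))/12) + C3*exp(2^(1/3)*y*(-4/(27 + sqrt(761))^(1/3) + 2^(1/3)*(27 + sqrt(761))^(1/3))/12)*cos(2^(1/3)*sqrt(3)*y*(4/(27 + sqrt(761))^(1/3) + 2^(1/3)*(27 + sqrt(761))^(1/3))/12) + C4*exp(-2^(1/3)*y*(-4/(27 + sqrt(761))^(1/3) + 2^(1/3)*(27 + sqrt(761))^(1/3))/6) + y^3/21 - y^2/42 - 61*y/63


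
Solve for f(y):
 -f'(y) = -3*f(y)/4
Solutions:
 f(y) = C1*exp(3*y/4)


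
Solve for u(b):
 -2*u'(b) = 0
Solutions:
 u(b) = C1


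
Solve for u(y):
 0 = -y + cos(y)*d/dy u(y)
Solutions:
 u(y) = C1 + Integral(y/cos(y), y)


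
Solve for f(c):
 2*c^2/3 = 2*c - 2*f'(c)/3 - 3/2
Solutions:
 f(c) = C1 - c^3/3 + 3*c^2/2 - 9*c/4


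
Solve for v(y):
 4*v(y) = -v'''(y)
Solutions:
 v(y) = C3*exp(-2^(2/3)*y) + (C1*sin(2^(2/3)*sqrt(3)*y/2) + C2*cos(2^(2/3)*sqrt(3)*y/2))*exp(2^(2/3)*y/2)


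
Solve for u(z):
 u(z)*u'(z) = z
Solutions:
 u(z) = -sqrt(C1 + z^2)
 u(z) = sqrt(C1 + z^2)


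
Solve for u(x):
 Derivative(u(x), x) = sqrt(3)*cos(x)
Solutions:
 u(x) = C1 + sqrt(3)*sin(x)


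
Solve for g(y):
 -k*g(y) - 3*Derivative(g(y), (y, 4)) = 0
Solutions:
 g(y) = C1*exp(-3^(3/4)*y*(-k)^(1/4)/3) + C2*exp(3^(3/4)*y*(-k)^(1/4)/3) + C3*exp(-3^(3/4)*I*y*(-k)^(1/4)/3) + C4*exp(3^(3/4)*I*y*(-k)^(1/4)/3)


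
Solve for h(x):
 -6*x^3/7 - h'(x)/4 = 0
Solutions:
 h(x) = C1 - 6*x^4/7


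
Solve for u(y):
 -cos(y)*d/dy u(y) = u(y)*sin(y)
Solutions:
 u(y) = C1*cos(y)


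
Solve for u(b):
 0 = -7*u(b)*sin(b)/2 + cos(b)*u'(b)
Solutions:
 u(b) = C1/cos(b)^(7/2)


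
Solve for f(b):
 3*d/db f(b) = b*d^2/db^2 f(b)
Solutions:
 f(b) = C1 + C2*b^4


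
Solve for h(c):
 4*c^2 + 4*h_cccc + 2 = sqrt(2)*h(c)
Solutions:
 h(c) = C1*exp(-2^(5/8)*c/2) + C2*exp(2^(5/8)*c/2) + C3*sin(2^(5/8)*c/2) + C4*cos(2^(5/8)*c/2) + 2*sqrt(2)*c^2 + sqrt(2)


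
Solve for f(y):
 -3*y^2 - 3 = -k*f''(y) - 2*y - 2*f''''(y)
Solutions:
 f(y) = C1 + C2*y + C3*exp(-sqrt(2)*y*sqrt(-k)/2) + C4*exp(sqrt(2)*y*sqrt(-k)/2) + y^4/(4*k) - y^3/(3*k) + y^2*(3/2 - 6/k)/k


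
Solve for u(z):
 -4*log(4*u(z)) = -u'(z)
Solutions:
 -Integral(1/(log(_y) + 2*log(2)), (_y, u(z)))/4 = C1 - z


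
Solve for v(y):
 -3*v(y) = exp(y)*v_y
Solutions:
 v(y) = C1*exp(3*exp(-y))


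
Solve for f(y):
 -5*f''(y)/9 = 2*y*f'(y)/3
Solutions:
 f(y) = C1 + C2*erf(sqrt(15)*y/5)


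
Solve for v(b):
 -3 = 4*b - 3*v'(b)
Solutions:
 v(b) = C1 + 2*b^2/3 + b


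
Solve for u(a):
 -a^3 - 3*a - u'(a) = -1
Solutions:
 u(a) = C1 - a^4/4 - 3*a^2/2 + a


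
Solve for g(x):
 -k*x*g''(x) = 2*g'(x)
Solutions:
 g(x) = C1 + x^(((re(k) - 2)*re(k) + im(k)^2)/(re(k)^2 + im(k)^2))*(C2*sin(2*log(x)*Abs(im(k))/(re(k)^2 + im(k)^2)) + C3*cos(2*log(x)*im(k)/(re(k)^2 + im(k)^2)))


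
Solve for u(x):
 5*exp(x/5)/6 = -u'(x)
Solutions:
 u(x) = C1 - 25*exp(x/5)/6


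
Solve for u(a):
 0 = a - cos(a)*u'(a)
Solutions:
 u(a) = C1 + Integral(a/cos(a), a)


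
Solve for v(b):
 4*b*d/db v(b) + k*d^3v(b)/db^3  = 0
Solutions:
 v(b) = C1 + Integral(C2*airyai(2^(2/3)*b*(-1/k)^(1/3)) + C3*airybi(2^(2/3)*b*(-1/k)^(1/3)), b)


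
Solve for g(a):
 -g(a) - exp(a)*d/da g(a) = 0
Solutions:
 g(a) = C1*exp(exp(-a))


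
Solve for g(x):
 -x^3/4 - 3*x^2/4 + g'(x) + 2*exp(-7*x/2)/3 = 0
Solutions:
 g(x) = C1 + x^4/16 + x^3/4 + 4*exp(-7*x/2)/21


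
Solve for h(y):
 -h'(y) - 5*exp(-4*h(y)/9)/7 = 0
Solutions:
 h(y) = 9*log(-I*(C1 - 20*y/63)^(1/4))
 h(y) = 9*log(I*(C1 - 20*y/63)^(1/4))
 h(y) = 9*log(-(C1 - 20*y/63)^(1/4))
 h(y) = 9*log(C1 - 20*y/63)/4


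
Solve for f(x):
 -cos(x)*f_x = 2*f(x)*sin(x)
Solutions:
 f(x) = C1*cos(x)^2


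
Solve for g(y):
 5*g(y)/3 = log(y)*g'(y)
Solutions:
 g(y) = C1*exp(5*li(y)/3)


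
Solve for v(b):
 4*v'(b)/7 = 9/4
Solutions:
 v(b) = C1 + 63*b/16


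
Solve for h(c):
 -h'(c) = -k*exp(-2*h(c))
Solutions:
 h(c) = log(-sqrt(C1 + 2*c*k))
 h(c) = log(C1 + 2*c*k)/2


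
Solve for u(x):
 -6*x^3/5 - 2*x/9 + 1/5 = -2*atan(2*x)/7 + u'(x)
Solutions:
 u(x) = C1 - 3*x^4/10 - x^2/9 + 2*x*atan(2*x)/7 + x/5 - log(4*x^2 + 1)/14


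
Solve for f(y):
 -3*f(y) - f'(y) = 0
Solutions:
 f(y) = C1*exp(-3*y)


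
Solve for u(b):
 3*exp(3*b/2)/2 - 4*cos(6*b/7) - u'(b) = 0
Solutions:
 u(b) = C1 + exp(3*b/2) - 14*sin(6*b/7)/3


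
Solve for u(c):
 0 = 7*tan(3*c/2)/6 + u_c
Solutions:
 u(c) = C1 + 7*log(cos(3*c/2))/9


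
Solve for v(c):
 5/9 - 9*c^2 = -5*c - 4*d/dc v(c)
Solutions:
 v(c) = C1 + 3*c^3/4 - 5*c^2/8 - 5*c/36


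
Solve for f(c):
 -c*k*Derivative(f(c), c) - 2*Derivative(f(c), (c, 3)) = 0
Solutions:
 f(c) = C1 + Integral(C2*airyai(2^(2/3)*c*(-k)^(1/3)/2) + C3*airybi(2^(2/3)*c*(-k)^(1/3)/2), c)


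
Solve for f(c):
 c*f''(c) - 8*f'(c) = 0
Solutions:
 f(c) = C1 + C2*c^9


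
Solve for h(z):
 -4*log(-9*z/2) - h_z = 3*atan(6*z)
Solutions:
 h(z) = C1 - 4*z*log(-z) - 3*z*atan(6*z) - 8*z*log(3) + 4*z*log(2) + 4*z + log(36*z^2 + 1)/4


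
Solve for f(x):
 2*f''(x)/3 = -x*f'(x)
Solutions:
 f(x) = C1 + C2*erf(sqrt(3)*x/2)


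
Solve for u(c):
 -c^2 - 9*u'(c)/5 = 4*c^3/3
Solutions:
 u(c) = C1 - 5*c^4/27 - 5*c^3/27


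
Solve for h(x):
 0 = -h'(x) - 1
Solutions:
 h(x) = C1 - x


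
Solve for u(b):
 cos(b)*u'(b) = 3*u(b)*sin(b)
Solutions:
 u(b) = C1/cos(b)^3


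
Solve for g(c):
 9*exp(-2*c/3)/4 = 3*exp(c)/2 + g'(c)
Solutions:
 g(c) = C1 - 3*exp(c)/2 - 27*exp(-2*c/3)/8


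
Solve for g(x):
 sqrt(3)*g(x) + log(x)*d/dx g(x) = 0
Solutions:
 g(x) = C1*exp(-sqrt(3)*li(x))


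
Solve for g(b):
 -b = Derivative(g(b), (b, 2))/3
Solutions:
 g(b) = C1 + C2*b - b^3/2


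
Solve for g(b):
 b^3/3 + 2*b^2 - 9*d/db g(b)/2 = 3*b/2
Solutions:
 g(b) = C1 + b^4/54 + 4*b^3/27 - b^2/6


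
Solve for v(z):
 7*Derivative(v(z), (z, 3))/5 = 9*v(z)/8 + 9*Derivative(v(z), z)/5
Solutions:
 v(z) = C1*exp(-z*(8*3^(2/3)*98^(1/3)/(sqrt(5649) + 105)^(1/3) + 84^(1/3)*(sqrt(5649) + 105)^(1/3))/56)*sin(3^(1/6)*z*(-28^(1/3)*3^(2/3)*(sqrt(5649) + 105)^(1/3) + 24*98^(1/3)/(sqrt(5649) + 105)^(1/3))/56) + C2*exp(-z*(8*3^(2/3)*98^(1/3)/(sqrt(5649) + 105)^(1/3) + 84^(1/3)*(sqrt(5649) + 105)^(1/3))/56)*cos(3^(1/6)*z*(-28^(1/3)*3^(2/3)*(sqrt(5649) + 105)^(1/3) + 24*98^(1/3)/(sqrt(5649) + 105)^(1/3))/56) + C3*exp(z*(8*3^(2/3)*98^(1/3)/(sqrt(5649) + 105)^(1/3) + 84^(1/3)*(sqrt(5649) + 105)^(1/3))/28)


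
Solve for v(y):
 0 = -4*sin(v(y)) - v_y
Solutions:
 v(y) = -acos((-C1 - exp(8*y))/(C1 - exp(8*y))) + 2*pi
 v(y) = acos((-C1 - exp(8*y))/(C1 - exp(8*y)))


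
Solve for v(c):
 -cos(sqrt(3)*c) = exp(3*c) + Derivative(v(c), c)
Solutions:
 v(c) = C1 - exp(3*c)/3 - sqrt(3)*sin(sqrt(3)*c)/3


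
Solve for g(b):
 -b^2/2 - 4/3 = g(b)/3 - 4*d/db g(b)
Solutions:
 g(b) = C1*exp(b/12) - 3*b^2/2 - 36*b - 436


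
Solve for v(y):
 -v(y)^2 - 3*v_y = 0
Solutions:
 v(y) = 3/(C1 + y)


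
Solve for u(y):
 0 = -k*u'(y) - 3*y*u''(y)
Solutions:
 u(y) = C1 + y^(1 - re(k)/3)*(C2*sin(log(y)*Abs(im(k))/3) + C3*cos(log(y)*im(k)/3))


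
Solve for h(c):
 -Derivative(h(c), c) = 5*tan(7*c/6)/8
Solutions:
 h(c) = C1 + 15*log(cos(7*c/6))/28


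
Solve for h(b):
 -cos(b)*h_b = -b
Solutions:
 h(b) = C1 + Integral(b/cos(b), b)


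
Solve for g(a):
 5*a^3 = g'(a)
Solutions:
 g(a) = C1 + 5*a^4/4


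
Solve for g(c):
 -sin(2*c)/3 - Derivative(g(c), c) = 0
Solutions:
 g(c) = C1 + cos(2*c)/6


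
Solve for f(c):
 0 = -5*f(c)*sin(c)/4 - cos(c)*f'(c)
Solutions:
 f(c) = C1*cos(c)^(5/4)


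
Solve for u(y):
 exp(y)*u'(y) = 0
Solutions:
 u(y) = C1


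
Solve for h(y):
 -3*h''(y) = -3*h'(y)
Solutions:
 h(y) = C1 + C2*exp(y)


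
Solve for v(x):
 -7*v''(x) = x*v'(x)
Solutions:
 v(x) = C1 + C2*erf(sqrt(14)*x/14)


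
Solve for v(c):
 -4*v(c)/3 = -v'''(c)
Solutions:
 v(c) = C3*exp(6^(2/3)*c/3) + (C1*sin(2^(2/3)*3^(1/6)*c/2) + C2*cos(2^(2/3)*3^(1/6)*c/2))*exp(-6^(2/3)*c/6)


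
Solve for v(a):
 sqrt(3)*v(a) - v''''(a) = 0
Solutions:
 v(a) = C1*exp(-3^(1/8)*a) + C2*exp(3^(1/8)*a) + C3*sin(3^(1/8)*a) + C4*cos(3^(1/8)*a)


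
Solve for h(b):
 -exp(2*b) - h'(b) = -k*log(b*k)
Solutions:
 h(b) = C1 + b*k*log(b*k) - b*k - exp(2*b)/2


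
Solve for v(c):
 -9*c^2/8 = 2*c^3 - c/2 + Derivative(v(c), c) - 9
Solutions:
 v(c) = C1 - c^4/2 - 3*c^3/8 + c^2/4 + 9*c


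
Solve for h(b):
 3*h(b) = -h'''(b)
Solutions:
 h(b) = C3*exp(-3^(1/3)*b) + (C1*sin(3^(5/6)*b/2) + C2*cos(3^(5/6)*b/2))*exp(3^(1/3)*b/2)


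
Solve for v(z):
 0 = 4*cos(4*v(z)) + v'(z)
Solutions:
 v(z) = -asin((C1 + exp(32*z))/(C1 - exp(32*z)))/4 + pi/4
 v(z) = asin((C1 + exp(32*z))/(C1 - exp(32*z)))/4


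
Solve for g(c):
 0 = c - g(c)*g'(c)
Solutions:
 g(c) = -sqrt(C1 + c^2)
 g(c) = sqrt(C1 + c^2)


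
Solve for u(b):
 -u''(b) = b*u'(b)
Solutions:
 u(b) = C1 + C2*erf(sqrt(2)*b/2)


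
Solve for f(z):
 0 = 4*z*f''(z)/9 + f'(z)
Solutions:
 f(z) = C1 + C2/z^(5/4)


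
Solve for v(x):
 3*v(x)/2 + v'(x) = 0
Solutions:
 v(x) = C1*exp(-3*x/2)


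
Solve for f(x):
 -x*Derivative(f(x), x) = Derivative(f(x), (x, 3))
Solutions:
 f(x) = C1 + Integral(C2*airyai(-x) + C3*airybi(-x), x)


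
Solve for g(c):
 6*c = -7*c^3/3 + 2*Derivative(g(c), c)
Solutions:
 g(c) = C1 + 7*c^4/24 + 3*c^2/2


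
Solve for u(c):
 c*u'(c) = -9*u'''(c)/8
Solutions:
 u(c) = C1 + Integral(C2*airyai(-2*3^(1/3)*c/3) + C3*airybi(-2*3^(1/3)*c/3), c)


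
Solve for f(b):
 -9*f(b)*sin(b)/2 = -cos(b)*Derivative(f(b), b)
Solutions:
 f(b) = C1/cos(b)^(9/2)


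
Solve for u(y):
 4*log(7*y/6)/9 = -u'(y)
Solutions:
 u(y) = C1 - 4*y*log(y)/9 - 4*y*log(7)/9 + 4*y/9 + 4*y*log(6)/9


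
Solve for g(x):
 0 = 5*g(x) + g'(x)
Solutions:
 g(x) = C1*exp(-5*x)


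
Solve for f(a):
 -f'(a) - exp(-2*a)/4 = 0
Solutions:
 f(a) = C1 + exp(-2*a)/8


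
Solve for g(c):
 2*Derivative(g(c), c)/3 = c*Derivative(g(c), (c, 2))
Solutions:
 g(c) = C1 + C2*c^(5/3)


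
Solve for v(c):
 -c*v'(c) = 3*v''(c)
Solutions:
 v(c) = C1 + C2*erf(sqrt(6)*c/6)


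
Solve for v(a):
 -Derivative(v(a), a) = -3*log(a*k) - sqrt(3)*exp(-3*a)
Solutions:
 v(a) = C1 + 3*a*log(a*k) - 3*a - sqrt(3)*exp(-3*a)/3


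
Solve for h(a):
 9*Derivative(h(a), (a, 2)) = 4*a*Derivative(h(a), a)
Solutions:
 h(a) = C1 + C2*erfi(sqrt(2)*a/3)


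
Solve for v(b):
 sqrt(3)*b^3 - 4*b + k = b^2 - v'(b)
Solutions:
 v(b) = C1 - sqrt(3)*b^4/4 + b^3/3 + 2*b^2 - b*k


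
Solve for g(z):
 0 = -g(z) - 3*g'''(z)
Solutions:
 g(z) = C3*exp(-3^(2/3)*z/3) + (C1*sin(3^(1/6)*z/2) + C2*cos(3^(1/6)*z/2))*exp(3^(2/3)*z/6)


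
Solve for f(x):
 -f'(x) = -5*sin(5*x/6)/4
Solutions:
 f(x) = C1 - 3*cos(5*x/6)/2


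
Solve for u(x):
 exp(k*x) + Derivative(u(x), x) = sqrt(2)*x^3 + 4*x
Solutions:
 u(x) = C1 + sqrt(2)*x^4/4 + 2*x^2 - exp(k*x)/k


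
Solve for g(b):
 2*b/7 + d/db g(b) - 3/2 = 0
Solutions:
 g(b) = C1 - b^2/7 + 3*b/2


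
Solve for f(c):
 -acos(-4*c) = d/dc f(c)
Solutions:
 f(c) = C1 - c*acos(-4*c) - sqrt(1 - 16*c^2)/4


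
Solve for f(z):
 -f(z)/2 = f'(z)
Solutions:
 f(z) = C1*exp(-z/2)


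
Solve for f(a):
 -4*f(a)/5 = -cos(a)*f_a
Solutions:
 f(a) = C1*(sin(a) + 1)^(2/5)/(sin(a) - 1)^(2/5)


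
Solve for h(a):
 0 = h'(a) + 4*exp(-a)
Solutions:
 h(a) = C1 + 4*exp(-a)


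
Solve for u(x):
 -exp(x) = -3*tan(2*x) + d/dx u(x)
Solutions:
 u(x) = C1 - exp(x) - 3*log(cos(2*x))/2


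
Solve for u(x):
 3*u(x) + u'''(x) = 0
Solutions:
 u(x) = C3*exp(-3^(1/3)*x) + (C1*sin(3^(5/6)*x/2) + C2*cos(3^(5/6)*x/2))*exp(3^(1/3)*x/2)


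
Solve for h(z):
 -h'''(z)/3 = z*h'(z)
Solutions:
 h(z) = C1 + Integral(C2*airyai(-3^(1/3)*z) + C3*airybi(-3^(1/3)*z), z)


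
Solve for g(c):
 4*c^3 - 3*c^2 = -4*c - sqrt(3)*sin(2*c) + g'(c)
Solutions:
 g(c) = C1 + c^4 - c^3 + 2*c^2 - sqrt(3)*cos(2*c)/2


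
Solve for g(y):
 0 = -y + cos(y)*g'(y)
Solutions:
 g(y) = C1 + Integral(y/cos(y), y)


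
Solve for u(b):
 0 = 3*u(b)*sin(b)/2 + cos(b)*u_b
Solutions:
 u(b) = C1*cos(b)^(3/2)


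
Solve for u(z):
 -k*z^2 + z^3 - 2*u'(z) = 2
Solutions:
 u(z) = C1 - k*z^3/6 + z^4/8 - z


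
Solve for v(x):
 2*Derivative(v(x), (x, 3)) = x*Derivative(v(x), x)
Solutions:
 v(x) = C1 + Integral(C2*airyai(2^(2/3)*x/2) + C3*airybi(2^(2/3)*x/2), x)


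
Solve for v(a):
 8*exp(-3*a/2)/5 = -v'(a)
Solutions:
 v(a) = C1 + 16*exp(-3*a/2)/15


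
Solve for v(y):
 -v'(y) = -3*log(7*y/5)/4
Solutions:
 v(y) = C1 + 3*y*log(y)/4 - 3*y*log(5)/4 - 3*y/4 + 3*y*log(7)/4


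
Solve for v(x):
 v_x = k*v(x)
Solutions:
 v(x) = C1*exp(k*x)


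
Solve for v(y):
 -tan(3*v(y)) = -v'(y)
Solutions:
 v(y) = -asin(C1*exp(3*y))/3 + pi/3
 v(y) = asin(C1*exp(3*y))/3


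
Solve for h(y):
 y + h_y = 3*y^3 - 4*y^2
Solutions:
 h(y) = C1 + 3*y^4/4 - 4*y^3/3 - y^2/2


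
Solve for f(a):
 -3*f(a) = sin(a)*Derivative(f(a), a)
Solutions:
 f(a) = C1*(cos(a) + 1)^(3/2)/(cos(a) - 1)^(3/2)


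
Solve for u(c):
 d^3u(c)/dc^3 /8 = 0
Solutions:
 u(c) = C1 + C2*c + C3*c^2


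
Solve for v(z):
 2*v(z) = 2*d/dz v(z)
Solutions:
 v(z) = C1*exp(z)


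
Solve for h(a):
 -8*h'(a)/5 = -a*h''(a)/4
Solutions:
 h(a) = C1 + C2*a^(37/5)


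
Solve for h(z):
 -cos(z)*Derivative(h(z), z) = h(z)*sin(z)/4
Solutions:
 h(z) = C1*cos(z)^(1/4)


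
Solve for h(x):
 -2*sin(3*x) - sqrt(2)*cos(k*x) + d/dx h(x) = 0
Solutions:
 h(x) = C1 - 2*cos(3*x)/3 + sqrt(2)*sin(k*x)/k


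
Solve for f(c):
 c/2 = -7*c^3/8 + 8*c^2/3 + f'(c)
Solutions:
 f(c) = C1 + 7*c^4/32 - 8*c^3/9 + c^2/4


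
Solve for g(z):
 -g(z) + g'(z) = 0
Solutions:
 g(z) = C1*exp(z)


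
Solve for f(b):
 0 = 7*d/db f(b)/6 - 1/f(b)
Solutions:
 f(b) = -sqrt(C1 + 84*b)/7
 f(b) = sqrt(C1 + 84*b)/7


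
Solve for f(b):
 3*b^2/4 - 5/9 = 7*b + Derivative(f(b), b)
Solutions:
 f(b) = C1 + b^3/4 - 7*b^2/2 - 5*b/9


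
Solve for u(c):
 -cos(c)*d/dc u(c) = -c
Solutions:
 u(c) = C1 + Integral(c/cos(c), c)


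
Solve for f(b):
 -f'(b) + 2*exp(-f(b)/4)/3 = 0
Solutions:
 f(b) = 4*log(C1 + b/6)


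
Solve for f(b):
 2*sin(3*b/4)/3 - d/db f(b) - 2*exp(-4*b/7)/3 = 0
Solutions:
 f(b) = C1 - 8*cos(3*b/4)/9 + 7*exp(-4*b/7)/6


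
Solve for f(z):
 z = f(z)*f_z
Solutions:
 f(z) = -sqrt(C1 + z^2)
 f(z) = sqrt(C1 + z^2)


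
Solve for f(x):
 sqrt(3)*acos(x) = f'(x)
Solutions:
 f(x) = C1 + sqrt(3)*(x*acos(x) - sqrt(1 - x^2))


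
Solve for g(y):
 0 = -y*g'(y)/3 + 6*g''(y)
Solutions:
 g(y) = C1 + C2*erfi(y/6)


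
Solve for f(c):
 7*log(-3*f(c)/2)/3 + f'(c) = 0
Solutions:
 3*Integral(1/(log(-_y) - log(2) + log(3)), (_y, f(c)))/7 = C1 - c


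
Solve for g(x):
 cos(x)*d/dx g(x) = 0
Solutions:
 g(x) = C1


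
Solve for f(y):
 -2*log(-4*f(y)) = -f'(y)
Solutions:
 -Integral(1/(log(-_y) + 2*log(2)), (_y, f(y)))/2 = C1 - y


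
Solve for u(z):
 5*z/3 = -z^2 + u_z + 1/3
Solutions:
 u(z) = C1 + z^3/3 + 5*z^2/6 - z/3


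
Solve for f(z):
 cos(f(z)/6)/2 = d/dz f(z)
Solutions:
 -z/2 - 3*log(sin(f(z)/6) - 1) + 3*log(sin(f(z)/6) + 1) = C1


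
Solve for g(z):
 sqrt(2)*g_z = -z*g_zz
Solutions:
 g(z) = C1 + C2*z^(1 - sqrt(2))


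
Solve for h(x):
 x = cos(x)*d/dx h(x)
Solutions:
 h(x) = C1 + Integral(x/cos(x), x)


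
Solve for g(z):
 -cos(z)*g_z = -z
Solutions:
 g(z) = C1 + Integral(z/cos(z), z)


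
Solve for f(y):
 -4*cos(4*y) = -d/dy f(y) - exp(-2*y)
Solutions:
 f(y) = C1 + sin(4*y) + exp(-2*y)/2


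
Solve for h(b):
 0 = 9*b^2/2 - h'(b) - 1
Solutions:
 h(b) = C1 + 3*b^3/2 - b


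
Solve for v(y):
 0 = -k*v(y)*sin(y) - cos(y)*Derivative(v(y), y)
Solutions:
 v(y) = C1*exp(k*log(cos(y)))


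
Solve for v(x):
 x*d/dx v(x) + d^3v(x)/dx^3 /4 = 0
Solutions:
 v(x) = C1 + Integral(C2*airyai(-2^(2/3)*x) + C3*airybi(-2^(2/3)*x), x)


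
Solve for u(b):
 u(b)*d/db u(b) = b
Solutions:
 u(b) = -sqrt(C1 + b^2)
 u(b) = sqrt(C1 + b^2)


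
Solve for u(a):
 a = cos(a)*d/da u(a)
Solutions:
 u(a) = C1 + Integral(a/cos(a), a)


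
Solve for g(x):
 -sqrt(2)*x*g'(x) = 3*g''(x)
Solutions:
 g(x) = C1 + C2*erf(2^(3/4)*sqrt(3)*x/6)


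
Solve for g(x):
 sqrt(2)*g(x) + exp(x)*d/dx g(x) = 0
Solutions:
 g(x) = C1*exp(sqrt(2)*exp(-x))


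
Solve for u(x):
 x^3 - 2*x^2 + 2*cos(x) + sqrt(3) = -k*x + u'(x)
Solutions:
 u(x) = C1 + k*x^2/2 + x^4/4 - 2*x^3/3 + sqrt(3)*x + 2*sin(x)


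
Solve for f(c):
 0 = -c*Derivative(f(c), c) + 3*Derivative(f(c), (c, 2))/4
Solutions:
 f(c) = C1 + C2*erfi(sqrt(6)*c/3)


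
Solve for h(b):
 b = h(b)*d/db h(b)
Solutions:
 h(b) = -sqrt(C1 + b^2)
 h(b) = sqrt(C1 + b^2)


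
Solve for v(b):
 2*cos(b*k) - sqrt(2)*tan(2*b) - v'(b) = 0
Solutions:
 v(b) = C1 + 2*Piecewise((sin(b*k)/k, Ne(k, 0)), (b, True)) + sqrt(2)*log(cos(2*b))/2


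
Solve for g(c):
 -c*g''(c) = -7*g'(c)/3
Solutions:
 g(c) = C1 + C2*c^(10/3)


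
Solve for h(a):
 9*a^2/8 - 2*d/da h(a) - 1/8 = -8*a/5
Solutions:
 h(a) = C1 + 3*a^3/16 + 2*a^2/5 - a/16


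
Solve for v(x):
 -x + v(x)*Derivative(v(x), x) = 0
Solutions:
 v(x) = -sqrt(C1 + x^2)
 v(x) = sqrt(C1 + x^2)


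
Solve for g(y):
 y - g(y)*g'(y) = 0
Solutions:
 g(y) = -sqrt(C1 + y^2)
 g(y) = sqrt(C1 + y^2)


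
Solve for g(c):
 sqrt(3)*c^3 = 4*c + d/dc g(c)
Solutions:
 g(c) = C1 + sqrt(3)*c^4/4 - 2*c^2


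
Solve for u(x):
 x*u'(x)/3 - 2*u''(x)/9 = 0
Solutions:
 u(x) = C1 + C2*erfi(sqrt(3)*x/2)


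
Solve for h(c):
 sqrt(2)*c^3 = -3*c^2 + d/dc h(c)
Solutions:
 h(c) = C1 + sqrt(2)*c^4/4 + c^3


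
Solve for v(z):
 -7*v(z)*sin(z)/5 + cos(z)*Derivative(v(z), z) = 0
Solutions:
 v(z) = C1/cos(z)^(7/5)


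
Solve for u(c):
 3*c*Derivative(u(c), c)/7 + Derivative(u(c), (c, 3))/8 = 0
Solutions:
 u(c) = C1 + Integral(C2*airyai(-2*3^(1/3)*7^(2/3)*c/7) + C3*airybi(-2*3^(1/3)*7^(2/3)*c/7), c)


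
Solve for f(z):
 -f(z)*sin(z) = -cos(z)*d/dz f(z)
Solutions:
 f(z) = C1/cos(z)


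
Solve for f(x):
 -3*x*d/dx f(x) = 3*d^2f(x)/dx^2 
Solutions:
 f(x) = C1 + C2*erf(sqrt(2)*x/2)


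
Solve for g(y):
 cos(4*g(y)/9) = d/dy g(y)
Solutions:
 -y - 9*log(sin(4*g(y)/9) - 1)/8 + 9*log(sin(4*g(y)/9) + 1)/8 = C1


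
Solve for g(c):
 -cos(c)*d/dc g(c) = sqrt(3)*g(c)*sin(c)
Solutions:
 g(c) = C1*cos(c)^(sqrt(3))


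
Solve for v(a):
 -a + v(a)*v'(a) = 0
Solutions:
 v(a) = -sqrt(C1 + a^2)
 v(a) = sqrt(C1 + a^2)


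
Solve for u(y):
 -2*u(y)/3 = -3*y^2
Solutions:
 u(y) = 9*y^2/2


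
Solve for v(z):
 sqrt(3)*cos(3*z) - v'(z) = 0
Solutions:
 v(z) = C1 + sqrt(3)*sin(3*z)/3


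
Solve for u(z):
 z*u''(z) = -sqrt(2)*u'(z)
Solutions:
 u(z) = C1 + C2*z^(1 - sqrt(2))


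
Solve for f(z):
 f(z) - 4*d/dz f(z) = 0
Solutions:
 f(z) = C1*exp(z/4)


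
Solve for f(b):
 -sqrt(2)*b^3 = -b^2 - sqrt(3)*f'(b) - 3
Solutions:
 f(b) = C1 + sqrt(6)*b^4/12 - sqrt(3)*b^3/9 - sqrt(3)*b


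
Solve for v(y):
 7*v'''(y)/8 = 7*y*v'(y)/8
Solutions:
 v(y) = C1 + Integral(C2*airyai(y) + C3*airybi(y), y)


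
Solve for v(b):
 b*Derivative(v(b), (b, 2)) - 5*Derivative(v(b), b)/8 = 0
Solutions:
 v(b) = C1 + C2*b^(13/8)


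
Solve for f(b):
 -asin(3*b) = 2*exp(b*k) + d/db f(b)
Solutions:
 f(b) = C1 - b*asin(3*b) - sqrt(1 - 9*b^2)/3 - 2*Piecewise((exp(b*k)/k, Ne(k, 0)), (b, True))


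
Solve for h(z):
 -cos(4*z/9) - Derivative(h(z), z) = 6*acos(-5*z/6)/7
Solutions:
 h(z) = C1 - 6*z*acos(-5*z/6)/7 - 6*sqrt(36 - 25*z^2)/35 - 9*sin(4*z/9)/4


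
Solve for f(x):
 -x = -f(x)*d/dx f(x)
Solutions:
 f(x) = -sqrt(C1 + x^2)
 f(x) = sqrt(C1 + x^2)


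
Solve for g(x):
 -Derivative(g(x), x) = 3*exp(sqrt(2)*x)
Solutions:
 g(x) = C1 - 3*sqrt(2)*exp(sqrt(2)*x)/2


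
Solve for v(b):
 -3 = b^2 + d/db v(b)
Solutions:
 v(b) = C1 - b^3/3 - 3*b


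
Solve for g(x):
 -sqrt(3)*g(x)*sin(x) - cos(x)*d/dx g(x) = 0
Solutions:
 g(x) = C1*cos(x)^(sqrt(3))


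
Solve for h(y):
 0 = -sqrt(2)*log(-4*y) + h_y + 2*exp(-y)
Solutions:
 h(y) = C1 + sqrt(2)*y*log(-y) + sqrt(2)*y*(-1 + 2*log(2)) + 2*exp(-y)


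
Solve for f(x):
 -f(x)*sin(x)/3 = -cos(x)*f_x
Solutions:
 f(x) = C1/cos(x)^(1/3)


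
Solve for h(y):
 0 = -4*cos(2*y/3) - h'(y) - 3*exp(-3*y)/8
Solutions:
 h(y) = C1 - 6*sin(2*y/3) + exp(-3*y)/8


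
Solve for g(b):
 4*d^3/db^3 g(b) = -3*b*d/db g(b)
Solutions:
 g(b) = C1 + Integral(C2*airyai(-6^(1/3)*b/2) + C3*airybi(-6^(1/3)*b/2), b)


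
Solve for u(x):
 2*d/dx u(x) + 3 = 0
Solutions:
 u(x) = C1 - 3*x/2


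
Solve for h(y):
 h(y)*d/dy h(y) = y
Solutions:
 h(y) = -sqrt(C1 + y^2)
 h(y) = sqrt(C1 + y^2)


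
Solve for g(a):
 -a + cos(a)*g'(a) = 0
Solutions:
 g(a) = C1 + Integral(a/cos(a), a)


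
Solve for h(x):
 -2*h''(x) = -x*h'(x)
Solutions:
 h(x) = C1 + C2*erfi(x/2)


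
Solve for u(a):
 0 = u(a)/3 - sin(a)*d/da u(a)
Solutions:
 u(a) = C1*(cos(a) - 1)^(1/6)/(cos(a) + 1)^(1/6)


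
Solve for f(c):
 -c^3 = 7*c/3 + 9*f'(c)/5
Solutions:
 f(c) = C1 - 5*c^4/36 - 35*c^2/54


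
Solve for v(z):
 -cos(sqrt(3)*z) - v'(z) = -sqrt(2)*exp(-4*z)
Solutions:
 v(z) = C1 - sqrt(3)*sin(sqrt(3)*z)/3 - sqrt(2)*exp(-4*z)/4


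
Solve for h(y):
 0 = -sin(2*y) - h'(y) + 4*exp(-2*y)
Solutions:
 h(y) = C1 + cos(2*y)/2 - 2*exp(-2*y)


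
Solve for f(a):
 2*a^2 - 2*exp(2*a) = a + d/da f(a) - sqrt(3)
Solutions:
 f(a) = C1 + 2*a^3/3 - a^2/2 + sqrt(3)*a - exp(2*a)


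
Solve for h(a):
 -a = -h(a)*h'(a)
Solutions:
 h(a) = -sqrt(C1 + a^2)
 h(a) = sqrt(C1 + a^2)


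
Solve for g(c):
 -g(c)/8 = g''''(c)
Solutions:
 g(c) = (C1*sin(2^(3/4)*c/4) + C2*cos(2^(3/4)*c/4))*exp(-2^(3/4)*c/4) + (C3*sin(2^(3/4)*c/4) + C4*cos(2^(3/4)*c/4))*exp(2^(3/4)*c/4)


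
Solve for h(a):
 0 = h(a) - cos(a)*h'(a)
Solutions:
 h(a) = C1*sqrt(sin(a) + 1)/sqrt(sin(a) - 1)


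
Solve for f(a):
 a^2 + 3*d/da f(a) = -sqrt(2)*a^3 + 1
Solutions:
 f(a) = C1 - sqrt(2)*a^4/12 - a^3/9 + a/3


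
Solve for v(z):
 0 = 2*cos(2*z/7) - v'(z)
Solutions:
 v(z) = C1 + 7*sin(2*z/7)


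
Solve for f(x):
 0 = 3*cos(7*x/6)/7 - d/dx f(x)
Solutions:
 f(x) = C1 + 18*sin(7*x/6)/49


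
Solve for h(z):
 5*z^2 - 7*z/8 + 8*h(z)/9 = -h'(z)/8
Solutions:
 h(z) = C1*exp(-64*z/9) - 45*z^2/8 + 657*z/256 - 5913/16384


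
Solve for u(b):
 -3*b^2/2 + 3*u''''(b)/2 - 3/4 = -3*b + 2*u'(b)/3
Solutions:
 u(b) = C1 + C4*exp(2^(2/3)*3^(1/3)*b/3) - 3*b^3/4 + 9*b^2/4 - 9*b/8 + (C2*sin(2^(2/3)*3^(5/6)*b/6) + C3*cos(2^(2/3)*3^(5/6)*b/6))*exp(-2^(2/3)*3^(1/3)*b/6)


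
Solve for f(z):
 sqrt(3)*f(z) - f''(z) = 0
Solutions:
 f(z) = C1*exp(-3^(1/4)*z) + C2*exp(3^(1/4)*z)


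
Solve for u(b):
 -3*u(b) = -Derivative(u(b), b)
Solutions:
 u(b) = C1*exp(3*b)


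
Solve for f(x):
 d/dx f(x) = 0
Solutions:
 f(x) = C1


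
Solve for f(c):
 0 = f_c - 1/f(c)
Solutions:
 f(c) = -sqrt(C1 + 2*c)
 f(c) = sqrt(C1 + 2*c)


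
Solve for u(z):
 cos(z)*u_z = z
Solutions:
 u(z) = C1 + Integral(z/cos(z), z)


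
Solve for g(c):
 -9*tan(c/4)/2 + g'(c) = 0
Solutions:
 g(c) = C1 - 18*log(cos(c/4))


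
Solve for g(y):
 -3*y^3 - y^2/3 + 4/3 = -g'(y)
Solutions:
 g(y) = C1 + 3*y^4/4 + y^3/9 - 4*y/3


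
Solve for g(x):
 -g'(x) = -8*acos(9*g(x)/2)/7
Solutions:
 Integral(1/acos(9*_y/2), (_y, g(x))) = C1 + 8*x/7


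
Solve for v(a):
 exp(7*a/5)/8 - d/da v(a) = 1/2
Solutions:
 v(a) = C1 - a/2 + 5*exp(7*a/5)/56


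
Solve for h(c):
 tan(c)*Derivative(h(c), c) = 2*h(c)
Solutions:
 h(c) = C1*sin(c)^2


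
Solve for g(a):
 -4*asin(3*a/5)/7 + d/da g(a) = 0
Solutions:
 g(a) = C1 + 4*a*asin(3*a/5)/7 + 4*sqrt(25 - 9*a^2)/21


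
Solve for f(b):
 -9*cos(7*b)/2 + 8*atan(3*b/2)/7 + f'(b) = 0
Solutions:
 f(b) = C1 - 8*b*atan(3*b/2)/7 + 8*log(9*b^2 + 4)/21 + 9*sin(7*b)/14


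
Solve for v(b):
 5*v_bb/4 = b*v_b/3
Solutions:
 v(b) = C1 + C2*erfi(sqrt(30)*b/15)


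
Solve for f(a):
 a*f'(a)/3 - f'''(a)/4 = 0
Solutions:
 f(a) = C1 + Integral(C2*airyai(6^(2/3)*a/3) + C3*airybi(6^(2/3)*a/3), a)


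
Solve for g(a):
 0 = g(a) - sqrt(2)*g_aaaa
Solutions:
 g(a) = C1*exp(-2^(7/8)*a/2) + C2*exp(2^(7/8)*a/2) + C3*sin(2^(7/8)*a/2) + C4*cos(2^(7/8)*a/2)


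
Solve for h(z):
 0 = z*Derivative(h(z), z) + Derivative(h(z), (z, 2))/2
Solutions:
 h(z) = C1 + C2*erf(z)


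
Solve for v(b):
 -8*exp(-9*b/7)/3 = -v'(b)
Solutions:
 v(b) = C1 - 56*exp(-9*b/7)/27


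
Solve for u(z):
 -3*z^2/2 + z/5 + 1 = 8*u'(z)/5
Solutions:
 u(z) = C1 - 5*z^3/16 + z^2/16 + 5*z/8


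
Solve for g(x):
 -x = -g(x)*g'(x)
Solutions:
 g(x) = -sqrt(C1 + x^2)
 g(x) = sqrt(C1 + x^2)


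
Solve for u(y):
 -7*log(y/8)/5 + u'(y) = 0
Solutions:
 u(y) = C1 + 7*y*log(y)/5 - 21*y*log(2)/5 - 7*y/5


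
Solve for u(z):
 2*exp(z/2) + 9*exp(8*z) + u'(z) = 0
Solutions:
 u(z) = C1 - 4*exp(z/2) - 9*exp(8*z)/8


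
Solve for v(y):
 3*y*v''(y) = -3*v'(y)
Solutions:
 v(y) = C1 + C2*log(y)


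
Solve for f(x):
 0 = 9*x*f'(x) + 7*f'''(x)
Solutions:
 f(x) = C1 + Integral(C2*airyai(-21^(2/3)*x/7) + C3*airybi(-21^(2/3)*x/7), x)


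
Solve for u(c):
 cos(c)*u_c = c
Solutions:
 u(c) = C1 + Integral(c/cos(c), c)


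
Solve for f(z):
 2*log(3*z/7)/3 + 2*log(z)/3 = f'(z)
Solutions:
 f(z) = C1 + 4*z*log(z)/3 - 4*z/3 - 2*z*log(7)/3 + 2*z*log(3)/3


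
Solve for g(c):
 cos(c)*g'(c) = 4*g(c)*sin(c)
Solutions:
 g(c) = C1/cos(c)^4


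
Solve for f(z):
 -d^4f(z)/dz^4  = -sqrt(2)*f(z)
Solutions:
 f(z) = C1*exp(-2^(1/8)*z) + C2*exp(2^(1/8)*z) + C3*sin(2^(1/8)*z) + C4*cos(2^(1/8)*z)


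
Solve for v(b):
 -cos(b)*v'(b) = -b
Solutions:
 v(b) = C1 + Integral(b/cos(b), b)


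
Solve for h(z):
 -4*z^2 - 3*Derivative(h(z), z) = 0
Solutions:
 h(z) = C1 - 4*z^3/9


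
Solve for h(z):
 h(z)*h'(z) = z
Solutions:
 h(z) = -sqrt(C1 + z^2)
 h(z) = sqrt(C1 + z^2)


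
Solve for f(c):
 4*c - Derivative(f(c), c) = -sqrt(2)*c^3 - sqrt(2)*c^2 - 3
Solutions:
 f(c) = C1 + sqrt(2)*c^4/4 + sqrt(2)*c^3/3 + 2*c^2 + 3*c


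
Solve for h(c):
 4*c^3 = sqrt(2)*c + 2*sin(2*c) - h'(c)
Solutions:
 h(c) = C1 - c^4 + sqrt(2)*c^2/2 - cos(2*c)


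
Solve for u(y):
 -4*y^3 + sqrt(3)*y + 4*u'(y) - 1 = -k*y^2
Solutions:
 u(y) = C1 - k*y^3/12 + y^4/4 - sqrt(3)*y^2/8 + y/4


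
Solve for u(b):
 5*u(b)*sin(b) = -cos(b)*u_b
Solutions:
 u(b) = C1*cos(b)^5


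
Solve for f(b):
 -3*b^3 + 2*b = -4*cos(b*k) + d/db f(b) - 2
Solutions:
 f(b) = C1 - 3*b^4/4 + b^2 + 2*b + 4*sin(b*k)/k


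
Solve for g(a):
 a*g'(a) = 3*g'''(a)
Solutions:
 g(a) = C1 + Integral(C2*airyai(3^(2/3)*a/3) + C3*airybi(3^(2/3)*a/3), a)


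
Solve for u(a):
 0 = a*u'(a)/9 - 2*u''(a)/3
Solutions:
 u(a) = C1 + C2*erfi(sqrt(3)*a/6)


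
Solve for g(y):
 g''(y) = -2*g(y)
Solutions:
 g(y) = C1*sin(sqrt(2)*y) + C2*cos(sqrt(2)*y)


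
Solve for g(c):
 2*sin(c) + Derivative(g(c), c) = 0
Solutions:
 g(c) = C1 + 2*cos(c)


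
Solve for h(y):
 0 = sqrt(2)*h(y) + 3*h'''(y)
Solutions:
 h(y) = C3*exp(-2^(1/6)*3^(2/3)*y/3) + (C1*sin(6^(1/6)*y/2) + C2*cos(6^(1/6)*y/2))*exp(2^(1/6)*3^(2/3)*y/6)


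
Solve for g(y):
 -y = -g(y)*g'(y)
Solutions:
 g(y) = -sqrt(C1 + y^2)
 g(y) = sqrt(C1 + y^2)


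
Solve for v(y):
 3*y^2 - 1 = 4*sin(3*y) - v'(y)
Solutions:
 v(y) = C1 - y^3 + y - 4*cos(3*y)/3


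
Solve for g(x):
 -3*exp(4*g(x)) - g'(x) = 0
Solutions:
 g(x) = log(-I*(1/(C1 + 12*x))^(1/4))
 g(x) = log(I*(1/(C1 + 12*x))^(1/4))
 g(x) = log(-(1/(C1 + 12*x))^(1/4))
 g(x) = log(1/(C1 + 12*x))/4


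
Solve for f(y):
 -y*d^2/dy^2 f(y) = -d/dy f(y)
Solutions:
 f(y) = C1 + C2*y^2


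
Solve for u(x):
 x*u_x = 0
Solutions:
 u(x) = C1


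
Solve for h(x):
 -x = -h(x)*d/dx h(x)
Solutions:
 h(x) = -sqrt(C1 + x^2)
 h(x) = sqrt(C1 + x^2)


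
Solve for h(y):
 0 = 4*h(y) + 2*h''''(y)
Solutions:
 h(y) = (C1*sin(2^(3/4)*y/2) + C2*cos(2^(3/4)*y/2))*exp(-2^(3/4)*y/2) + (C3*sin(2^(3/4)*y/2) + C4*cos(2^(3/4)*y/2))*exp(2^(3/4)*y/2)


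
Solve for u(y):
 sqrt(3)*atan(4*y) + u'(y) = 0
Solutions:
 u(y) = C1 - sqrt(3)*(y*atan(4*y) - log(16*y^2 + 1)/8)


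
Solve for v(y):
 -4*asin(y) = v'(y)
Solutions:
 v(y) = C1 - 4*y*asin(y) - 4*sqrt(1 - y^2)


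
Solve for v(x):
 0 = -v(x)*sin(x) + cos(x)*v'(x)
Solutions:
 v(x) = C1/cos(x)


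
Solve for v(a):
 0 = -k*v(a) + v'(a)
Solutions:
 v(a) = C1*exp(a*k)


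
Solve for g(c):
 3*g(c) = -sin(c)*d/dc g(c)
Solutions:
 g(c) = C1*(cos(c) + 1)^(3/2)/(cos(c) - 1)^(3/2)


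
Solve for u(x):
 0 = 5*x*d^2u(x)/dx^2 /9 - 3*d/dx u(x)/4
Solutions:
 u(x) = C1 + C2*x^(47/20)


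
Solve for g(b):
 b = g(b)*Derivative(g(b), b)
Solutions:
 g(b) = -sqrt(C1 + b^2)
 g(b) = sqrt(C1 + b^2)


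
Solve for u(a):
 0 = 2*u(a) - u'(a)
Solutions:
 u(a) = C1*exp(2*a)


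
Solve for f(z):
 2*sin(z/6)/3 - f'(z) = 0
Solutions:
 f(z) = C1 - 4*cos(z/6)


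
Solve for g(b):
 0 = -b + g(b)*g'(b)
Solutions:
 g(b) = -sqrt(C1 + b^2)
 g(b) = sqrt(C1 + b^2)


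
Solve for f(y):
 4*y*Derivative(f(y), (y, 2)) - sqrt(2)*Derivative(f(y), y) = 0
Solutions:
 f(y) = C1 + C2*y^(sqrt(2)/4 + 1)


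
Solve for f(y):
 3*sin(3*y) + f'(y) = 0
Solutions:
 f(y) = C1 + cos(3*y)


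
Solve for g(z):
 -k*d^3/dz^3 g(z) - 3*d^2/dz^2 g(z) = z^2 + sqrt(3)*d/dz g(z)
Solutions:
 g(z) = C1 + C2*exp(z*(sqrt(-4*sqrt(3)*k + 9) - 3)/(2*k)) + C3*exp(-z*(sqrt(-4*sqrt(3)*k + 9) + 3)/(2*k)) + 2*k*z/3 - sqrt(3)*z^3/9 + z^2 - 2*sqrt(3)*z


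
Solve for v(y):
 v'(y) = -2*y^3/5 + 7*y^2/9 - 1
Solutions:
 v(y) = C1 - y^4/10 + 7*y^3/27 - y


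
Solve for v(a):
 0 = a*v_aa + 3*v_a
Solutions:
 v(a) = C1 + C2/a^2


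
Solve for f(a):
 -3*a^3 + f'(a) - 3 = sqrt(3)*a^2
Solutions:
 f(a) = C1 + 3*a^4/4 + sqrt(3)*a^3/3 + 3*a


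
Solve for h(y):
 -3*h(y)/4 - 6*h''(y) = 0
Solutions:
 h(y) = C1*sin(sqrt(2)*y/4) + C2*cos(sqrt(2)*y/4)


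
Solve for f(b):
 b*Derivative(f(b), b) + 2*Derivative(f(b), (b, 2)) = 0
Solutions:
 f(b) = C1 + C2*erf(b/2)


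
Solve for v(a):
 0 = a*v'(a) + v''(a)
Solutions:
 v(a) = C1 + C2*erf(sqrt(2)*a/2)


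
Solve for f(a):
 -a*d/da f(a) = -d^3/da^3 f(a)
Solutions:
 f(a) = C1 + Integral(C2*airyai(a) + C3*airybi(a), a)


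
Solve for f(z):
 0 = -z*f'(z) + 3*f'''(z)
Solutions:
 f(z) = C1 + Integral(C2*airyai(3^(2/3)*z/3) + C3*airybi(3^(2/3)*z/3), z)


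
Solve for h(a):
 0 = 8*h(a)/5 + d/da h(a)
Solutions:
 h(a) = C1*exp(-8*a/5)


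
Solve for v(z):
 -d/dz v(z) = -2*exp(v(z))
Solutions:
 v(z) = log(-1/(C1 + 2*z))


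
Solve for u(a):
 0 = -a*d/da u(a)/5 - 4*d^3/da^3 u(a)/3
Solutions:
 u(a) = C1 + Integral(C2*airyai(-150^(1/3)*a/10) + C3*airybi(-150^(1/3)*a/10), a)


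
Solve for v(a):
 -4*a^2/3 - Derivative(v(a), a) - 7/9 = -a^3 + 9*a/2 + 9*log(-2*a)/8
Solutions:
 v(a) = C1 + a^4/4 - 4*a^3/9 - 9*a^2/4 - 9*a*log(-a)/8 + a*(25 - 81*log(2))/72


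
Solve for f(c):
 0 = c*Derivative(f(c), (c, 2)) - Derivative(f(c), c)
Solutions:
 f(c) = C1 + C2*c^2


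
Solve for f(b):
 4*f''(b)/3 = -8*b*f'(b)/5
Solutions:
 f(b) = C1 + C2*erf(sqrt(15)*b/5)


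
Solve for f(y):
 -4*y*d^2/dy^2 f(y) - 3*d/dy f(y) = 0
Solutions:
 f(y) = C1 + C2*y^(1/4)


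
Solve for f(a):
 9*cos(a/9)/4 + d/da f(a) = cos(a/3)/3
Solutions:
 f(a) = C1 - 81*sin(a/9)/4 + sin(a/3)


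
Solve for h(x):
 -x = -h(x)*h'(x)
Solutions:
 h(x) = -sqrt(C1 + x^2)
 h(x) = sqrt(C1 + x^2)


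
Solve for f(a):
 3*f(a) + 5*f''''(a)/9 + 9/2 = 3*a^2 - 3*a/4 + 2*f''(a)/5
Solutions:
 f(a) = a^2 - a/4 + (C1*sin(15^(3/4)*a*sin(atan(sqrt(366)/3)/2)/5) + C2*cos(15^(3/4)*a*sin(atan(sqrt(366)/3)/2)/5))*exp(-15^(3/4)*a*cos(atan(sqrt(366)/3)/2)/5) + (C3*sin(15^(3/4)*a*sin(atan(sqrt(366)/3)/2)/5) + C4*cos(15^(3/4)*a*sin(atan(sqrt(366)/3)/2)/5))*exp(15^(3/4)*a*cos(atan(sqrt(366)/3)/2)/5) - 37/30


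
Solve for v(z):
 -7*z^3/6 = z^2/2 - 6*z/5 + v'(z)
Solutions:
 v(z) = C1 - 7*z^4/24 - z^3/6 + 3*z^2/5


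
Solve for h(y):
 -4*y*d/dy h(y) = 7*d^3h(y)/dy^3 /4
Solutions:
 h(y) = C1 + Integral(C2*airyai(-2*2^(1/3)*7^(2/3)*y/7) + C3*airybi(-2*2^(1/3)*7^(2/3)*y/7), y)


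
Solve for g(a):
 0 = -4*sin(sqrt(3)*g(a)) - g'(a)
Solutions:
 g(a) = sqrt(3)*(-acos((-exp(2*sqrt(3)*C1) - exp(8*sqrt(3)*a))/(exp(2*sqrt(3)*C1) - exp(8*sqrt(3)*a))) + 2*pi)/3
 g(a) = sqrt(3)*acos((-exp(2*sqrt(3)*C1) - exp(8*sqrt(3)*a))/(exp(2*sqrt(3)*C1) - exp(8*sqrt(3)*a)))/3


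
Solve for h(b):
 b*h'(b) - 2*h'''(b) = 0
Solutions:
 h(b) = C1 + Integral(C2*airyai(2^(2/3)*b/2) + C3*airybi(2^(2/3)*b/2), b)


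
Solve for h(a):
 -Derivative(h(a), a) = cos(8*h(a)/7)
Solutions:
 a - 7*log(sin(8*h(a)/7) - 1)/16 + 7*log(sin(8*h(a)/7) + 1)/16 = C1


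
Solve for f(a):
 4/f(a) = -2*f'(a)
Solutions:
 f(a) = -sqrt(C1 - 4*a)
 f(a) = sqrt(C1 - 4*a)


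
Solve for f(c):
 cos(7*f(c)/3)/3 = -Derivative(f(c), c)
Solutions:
 c/3 - 3*log(sin(7*f(c)/3) - 1)/14 + 3*log(sin(7*f(c)/3) + 1)/14 = C1


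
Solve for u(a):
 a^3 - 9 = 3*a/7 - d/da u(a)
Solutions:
 u(a) = C1 - a^4/4 + 3*a^2/14 + 9*a


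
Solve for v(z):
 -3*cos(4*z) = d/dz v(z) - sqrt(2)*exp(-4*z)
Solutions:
 v(z) = C1 - 3*sin(4*z)/4 - sqrt(2)*exp(-4*z)/4


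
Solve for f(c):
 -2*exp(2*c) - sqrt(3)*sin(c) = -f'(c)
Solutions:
 f(c) = C1 + exp(2*c) - sqrt(3)*cos(c)


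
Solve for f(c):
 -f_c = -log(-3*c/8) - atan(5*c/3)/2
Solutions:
 f(c) = C1 + c*log(-c) + c*atan(5*c/3)/2 - 3*c*log(2) - c + c*log(3) - 3*log(25*c^2 + 9)/20


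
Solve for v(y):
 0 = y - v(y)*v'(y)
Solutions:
 v(y) = -sqrt(C1 + y^2)
 v(y) = sqrt(C1 + y^2)


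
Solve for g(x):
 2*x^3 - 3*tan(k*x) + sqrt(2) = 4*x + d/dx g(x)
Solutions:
 g(x) = C1 + x^4/2 - 2*x^2 + sqrt(2)*x - 3*Piecewise((-log(cos(k*x))/k, Ne(k, 0)), (0, True))


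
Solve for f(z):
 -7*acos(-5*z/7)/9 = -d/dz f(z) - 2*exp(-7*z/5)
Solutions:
 f(z) = C1 + 7*z*acos(-5*z/7)/9 + 7*sqrt(49 - 25*z^2)/45 + 10*exp(-7*z/5)/7


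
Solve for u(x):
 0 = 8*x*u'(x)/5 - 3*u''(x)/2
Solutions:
 u(x) = C1 + C2*erfi(2*sqrt(30)*x/15)


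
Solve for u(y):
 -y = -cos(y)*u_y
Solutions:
 u(y) = C1 + Integral(y/cos(y), y)


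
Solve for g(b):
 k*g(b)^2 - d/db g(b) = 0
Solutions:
 g(b) = -1/(C1 + b*k)


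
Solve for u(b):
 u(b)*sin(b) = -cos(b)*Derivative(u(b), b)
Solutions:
 u(b) = C1*cos(b)


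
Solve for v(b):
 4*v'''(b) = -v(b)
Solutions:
 v(b) = C3*exp(-2^(1/3)*b/2) + (C1*sin(2^(1/3)*sqrt(3)*b/4) + C2*cos(2^(1/3)*sqrt(3)*b/4))*exp(2^(1/3)*b/4)


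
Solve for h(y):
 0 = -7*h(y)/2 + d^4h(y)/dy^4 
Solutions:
 h(y) = C1*exp(-2^(3/4)*7^(1/4)*y/2) + C2*exp(2^(3/4)*7^(1/4)*y/2) + C3*sin(2^(3/4)*7^(1/4)*y/2) + C4*cos(2^(3/4)*7^(1/4)*y/2)


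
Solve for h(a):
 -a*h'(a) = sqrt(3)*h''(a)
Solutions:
 h(a) = C1 + C2*erf(sqrt(2)*3^(3/4)*a/6)


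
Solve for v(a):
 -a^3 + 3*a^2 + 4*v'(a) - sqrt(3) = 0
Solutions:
 v(a) = C1 + a^4/16 - a^3/4 + sqrt(3)*a/4


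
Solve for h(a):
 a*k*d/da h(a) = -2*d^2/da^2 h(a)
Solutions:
 h(a) = Piecewise((-sqrt(pi)*C1*erf(a*sqrt(k)/2)/sqrt(k) - C2, (k > 0) | (k < 0)), (-C1*a - C2, True))


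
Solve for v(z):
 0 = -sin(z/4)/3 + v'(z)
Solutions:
 v(z) = C1 - 4*cos(z/4)/3


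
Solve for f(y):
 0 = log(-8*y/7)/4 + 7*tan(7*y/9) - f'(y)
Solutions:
 f(y) = C1 + y*log(-y)/4 - y*log(7) - y/4 + 3*y*log(14)/4 - 9*log(cos(7*y/9))


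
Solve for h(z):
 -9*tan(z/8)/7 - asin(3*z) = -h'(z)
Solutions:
 h(z) = C1 + z*asin(3*z) + sqrt(1 - 9*z^2)/3 - 72*log(cos(z/8))/7


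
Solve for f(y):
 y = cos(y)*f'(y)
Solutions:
 f(y) = C1 + Integral(y/cos(y), y)


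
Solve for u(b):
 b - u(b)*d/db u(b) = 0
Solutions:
 u(b) = -sqrt(C1 + b^2)
 u(b) = sqrt(C1 + b^2)


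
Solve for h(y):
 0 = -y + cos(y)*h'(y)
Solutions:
 h(y) = C1 + Integral(y/cos(y), y)


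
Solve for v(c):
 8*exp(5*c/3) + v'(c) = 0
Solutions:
 v(c) = C1 - 24*exp(5*c/3)/5


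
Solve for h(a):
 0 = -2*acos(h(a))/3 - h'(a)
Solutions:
 Integral(1/acos(_y), (_y, h(a))) = C1 - 2*a/3


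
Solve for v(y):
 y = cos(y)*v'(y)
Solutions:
 v(y) = C1 + Integral(y/cos(y), y)


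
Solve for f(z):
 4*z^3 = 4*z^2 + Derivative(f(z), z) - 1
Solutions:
 f(z) = C1 + z^4 - 4*z^3/3 + z


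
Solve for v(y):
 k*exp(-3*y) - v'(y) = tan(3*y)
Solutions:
 v(y) = C1 - k*exp(-3*y)/3 - log(tan(3*y)^2 + 1)/6


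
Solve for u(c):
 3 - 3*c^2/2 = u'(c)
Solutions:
 u(c) = C1 - c^3/2 + 3*c


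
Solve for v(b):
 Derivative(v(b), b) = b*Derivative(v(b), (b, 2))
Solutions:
 v(b) = C1 + C2*b^2


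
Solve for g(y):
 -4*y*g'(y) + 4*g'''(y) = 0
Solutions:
 g(y) = C1 + Integral(C2*airyai(y) + C3*airybi(y), y)


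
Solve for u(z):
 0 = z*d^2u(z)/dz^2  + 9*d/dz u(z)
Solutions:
 u(z) = C1 + C2/z^8


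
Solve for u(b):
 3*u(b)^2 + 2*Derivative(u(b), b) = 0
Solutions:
 u(b) = 2/(C1 + 3*b)


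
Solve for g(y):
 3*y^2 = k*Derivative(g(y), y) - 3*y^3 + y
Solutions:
 g(y) = C1 + 3*y^4/(4*k) + y^3/k - y^2/(2*k)


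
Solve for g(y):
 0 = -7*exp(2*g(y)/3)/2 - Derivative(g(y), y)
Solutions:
 g(y) = 3*log(-sqrt(-1/(C1 - 7*y))) + 3*log(3)/2
 g(y) = 3*log(-1/(C1 - 7*y))/2 + 3*log(3)/2


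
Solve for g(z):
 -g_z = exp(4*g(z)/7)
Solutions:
 g(z) = 7*log(-(1/(C1 + 4*z))^(1/4)) + 7*log(7)/4
 g(z) = 7*log(1/(C1 + 4*z))/4 + 7*log(7)/4
 g(z) = 7*log(-I*(1/(C1 + 4*z))^(1/4)) + 7*log(7)/4
 g(z) = 7*log(I*(1/(C1 + 4*z))^(1/4)) + 7*log(7)/4


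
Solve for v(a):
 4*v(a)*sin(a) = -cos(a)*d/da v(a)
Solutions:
 v(a) = C1*cos(a)^4


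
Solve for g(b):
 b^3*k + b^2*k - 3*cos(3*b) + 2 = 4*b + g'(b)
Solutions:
 g(b) = C1 + b^4*k/4 + b^3*k/3 - 2*b^2 + 2*b - sin(3*b)
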